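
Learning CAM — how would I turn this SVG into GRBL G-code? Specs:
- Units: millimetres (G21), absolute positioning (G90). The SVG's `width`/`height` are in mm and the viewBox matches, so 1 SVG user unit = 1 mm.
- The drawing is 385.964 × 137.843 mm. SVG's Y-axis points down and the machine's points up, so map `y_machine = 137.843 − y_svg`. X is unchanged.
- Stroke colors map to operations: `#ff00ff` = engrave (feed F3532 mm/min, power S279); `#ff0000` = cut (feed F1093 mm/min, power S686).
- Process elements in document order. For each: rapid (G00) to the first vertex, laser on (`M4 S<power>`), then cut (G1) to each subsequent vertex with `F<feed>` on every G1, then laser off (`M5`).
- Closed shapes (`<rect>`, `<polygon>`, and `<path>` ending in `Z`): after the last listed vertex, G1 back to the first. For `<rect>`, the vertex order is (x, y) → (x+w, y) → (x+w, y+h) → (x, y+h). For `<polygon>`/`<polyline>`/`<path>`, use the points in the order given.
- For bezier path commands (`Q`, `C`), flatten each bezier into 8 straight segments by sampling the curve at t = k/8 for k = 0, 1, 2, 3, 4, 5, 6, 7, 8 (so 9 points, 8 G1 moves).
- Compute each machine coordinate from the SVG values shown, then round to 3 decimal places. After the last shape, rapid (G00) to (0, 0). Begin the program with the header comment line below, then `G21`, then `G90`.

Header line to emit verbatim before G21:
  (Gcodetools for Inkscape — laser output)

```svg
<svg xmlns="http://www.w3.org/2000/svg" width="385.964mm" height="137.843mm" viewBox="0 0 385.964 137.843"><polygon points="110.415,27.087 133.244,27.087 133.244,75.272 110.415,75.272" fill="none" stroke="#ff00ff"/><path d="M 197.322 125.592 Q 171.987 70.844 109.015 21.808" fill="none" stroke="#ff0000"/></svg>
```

viewBox `0 0 385.964 137.843` with mm width/height → 1 unit = 1 mm. Flip: y_m = 137.843 − y_svg.

**Shape 1** — `<polygon>` rectangle, stroke `#ff00ff` → engrave (S279, F3532). Machine vertices: (110.415,110.756) → (133.244,110.756) → (133.244,62.571) → (110.415,62.571) → (110.415,110.756). Closed: final G1 returns to the first vertex.

**Shape 2** — `<path>` quadratic bezier, stroke `#ff0000` → cut (S686, F1093). Control points (SVG): P0=(197.322,125.592), P1=(171.987,70.844), P2=(109.015,21.808); sampled at t=k/8. Machine vertices: (197.322,12.251) → (190.400,25.849) → (182.302,39.268) → (173.028,52.509) → (162.578,65.571) → (150.951,78.455) → (138.149,91.160) → (124.170,103.687) → (109.015,116.035). Open path.

(Gcodetools for Inkscape — laser output)
G21
G90
G00 X110.415 Y110.756
M4 S279
G1 X133.244 Y110.756 F3532
G1 X133.244 Y62.571 F3532
G1 X110.415 Y62.571 F3532
G1 X110.415 Y110.756 F3532
M5
G00 X197.322 Y12.251
M4 S686
G1 X190.400 Y25.849 F1093
G1 X182.302 Y39.268 F1093
G1 X173.028 Y52.509 F1093
G1 X162.578 Y65.571 F1093
G1 X150.951 Y78.455 F1093
G1 X138.149 Y91.160 F1093
G1 X124.170 Y103.687 F1093
G1 X109.015 Y116.035 F1093
M5
G00 X0.000 Y0.000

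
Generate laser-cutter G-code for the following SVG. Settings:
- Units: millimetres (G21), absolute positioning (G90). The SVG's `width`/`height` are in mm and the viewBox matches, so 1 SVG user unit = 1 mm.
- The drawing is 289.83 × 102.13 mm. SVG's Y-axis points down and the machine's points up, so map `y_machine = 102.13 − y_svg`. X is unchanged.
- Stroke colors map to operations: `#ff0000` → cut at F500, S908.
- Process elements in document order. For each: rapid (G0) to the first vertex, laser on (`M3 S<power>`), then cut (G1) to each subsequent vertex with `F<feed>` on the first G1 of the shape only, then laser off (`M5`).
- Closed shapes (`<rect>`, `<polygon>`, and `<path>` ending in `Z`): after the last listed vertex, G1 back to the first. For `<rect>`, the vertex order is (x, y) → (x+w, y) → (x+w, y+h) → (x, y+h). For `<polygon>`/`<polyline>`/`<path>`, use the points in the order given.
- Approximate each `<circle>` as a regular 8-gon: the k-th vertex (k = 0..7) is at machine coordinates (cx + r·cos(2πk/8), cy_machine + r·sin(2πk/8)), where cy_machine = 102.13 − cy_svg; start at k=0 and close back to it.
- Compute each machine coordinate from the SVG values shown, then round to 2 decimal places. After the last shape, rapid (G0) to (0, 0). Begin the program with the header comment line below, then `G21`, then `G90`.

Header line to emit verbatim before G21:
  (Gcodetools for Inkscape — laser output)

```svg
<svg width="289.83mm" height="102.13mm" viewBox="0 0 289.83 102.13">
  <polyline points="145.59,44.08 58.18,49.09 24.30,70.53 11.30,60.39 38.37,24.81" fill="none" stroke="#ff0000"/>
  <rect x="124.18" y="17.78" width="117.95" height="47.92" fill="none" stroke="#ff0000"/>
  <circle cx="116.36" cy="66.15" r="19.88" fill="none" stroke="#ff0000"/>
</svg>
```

(Gcodetools for Inkscape — laser output)
G21
G90
G0 X145.59 Y58.05
M3 S908
G1 X58.18 Y53.04 F500
G1 X24.30 Y31.60
G1 X11.30 Y41.74
G1 X38.37 Y77.32
M5
G0 X124.18 Y84.35
M3 S908
G1 X242.13 Y84.35 F500
G1 X242.13 Y36.43
G1 X124.18 Y36.43
G1 X124.18 Y84.35
M5
G0 X136.24 Y35.98
M3 S908
G1 X130.42 Y50.04 F500
G1 X116.36 Y55.86
G1 X102.30 Y50.04
G1 X96.48 Y35.98
G1 X102.30 Y21.92
G1 X116.36 Y16.10
G1 X130.42 Y21.92
G1 X136.24 Y35.98
M5
G0 X0.00 Y0.00

Since the viewBox matches the mm dimensions, user units are millimetres directly. The only transform is the Y-flip y_m = 102.13 − y_svg.

Shape 1 is a open polyline drawn with `<polyline>`. Its stroke #ff0000 means cut at S908, F500. After flipping Y the toolpath is (145.59,58.05) → (58.18,53.04) → (24.30,31.60) → (11.30,41.74) → (38.37,77.32).

Shape 2 is a rectangle drawn with `<rect>`. Its stroke #ff0000 means cut at S908, F500. After flipping Y the toolpath is (124.18,84.35) → (242.13,84.35) → (242.13,36.43) → (124.18,36.43) → (124.18,84.35), returning to the start.

Shape 3 is a circle drawn with `<circle>`. Its stroke #ff0000 means cut at S908, F500. After flipping Y the toolpath is (136.24,35.98) → (130.42,50.04) → (116.36,55.86) → (102.30,50.04) → (96.48,35.98) → (102.30,21.92) → (116.36,16.10) → (130.42,21.92) → (136.24,35.98), returning to the start.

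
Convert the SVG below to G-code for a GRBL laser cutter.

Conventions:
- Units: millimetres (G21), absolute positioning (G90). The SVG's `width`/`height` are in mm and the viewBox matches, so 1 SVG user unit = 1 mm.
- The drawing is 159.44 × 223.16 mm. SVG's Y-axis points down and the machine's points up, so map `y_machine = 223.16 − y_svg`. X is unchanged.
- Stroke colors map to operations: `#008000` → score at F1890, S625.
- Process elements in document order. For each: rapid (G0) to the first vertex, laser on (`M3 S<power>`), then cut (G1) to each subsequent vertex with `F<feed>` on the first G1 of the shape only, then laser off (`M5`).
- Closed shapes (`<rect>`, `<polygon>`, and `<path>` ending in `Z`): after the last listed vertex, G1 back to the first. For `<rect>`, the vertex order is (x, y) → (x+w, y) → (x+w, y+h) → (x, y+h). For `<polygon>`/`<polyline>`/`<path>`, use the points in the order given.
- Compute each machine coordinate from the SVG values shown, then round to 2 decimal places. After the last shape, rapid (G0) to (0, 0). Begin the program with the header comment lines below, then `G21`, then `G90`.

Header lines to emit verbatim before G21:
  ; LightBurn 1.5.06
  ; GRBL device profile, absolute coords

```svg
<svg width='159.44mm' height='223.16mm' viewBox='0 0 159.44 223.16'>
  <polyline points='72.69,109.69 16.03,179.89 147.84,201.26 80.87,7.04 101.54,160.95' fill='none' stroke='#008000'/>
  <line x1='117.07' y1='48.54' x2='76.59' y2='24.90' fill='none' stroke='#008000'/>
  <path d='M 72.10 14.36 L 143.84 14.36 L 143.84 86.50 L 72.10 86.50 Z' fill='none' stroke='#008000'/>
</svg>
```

Since the viewBox matches the mm dimensions, user units are millimetres directly. The only transform is the Y-flip y_m = 223.16 − y_svg.

Shape 1 is a open polyline drawn with `<polyline>`. Its stroke #008000 means score at S625, F1890. After flipping Y the toolpath is (72.69,113.47) → (16.03,43.27) → (147.84,21.90) → (80.87,216.12) → (101.54,62.21).

Shape 2 is a line segment drawn with `<line>`. Its stroke #008000 means score at S625, F1890. After flipping Y the toolpath is (117.07,174.62) → (76.59,198.26).

Shape 3 is a rectangle drawn with `<path>`. Its stroke #008000 means score at S625, F1890. After flipping Y the toolpath is (72.10,208.80) → (143.84,208.80) → (143.84,136.66) → (72.10,136.66) → (72.10,208.80), returning to the start.

; LightBurn 1.5.06
; GRBL device profile, absolute coords
G21
G90
G0 X72.69 Y113.47
M3 S625
G1 X16.03 Y43.27 F1890
G1 X147.84 Y21.90
G1 X80.87 Y216.12
G1 X101.54 Y62.21
M5
G0 X117.07 Y174.62
M3 S625
G1 X76.59 Y198.26 F1890
M5
G0 X72.10 Y208.80
M3 S625
G1 X143.84 Y208.80 F1890
G1 X143.84 Y136.66
G1 X72.10 Y136.66
G1 X72.10 Y208.80
M5
G0 X0.00 Y0.00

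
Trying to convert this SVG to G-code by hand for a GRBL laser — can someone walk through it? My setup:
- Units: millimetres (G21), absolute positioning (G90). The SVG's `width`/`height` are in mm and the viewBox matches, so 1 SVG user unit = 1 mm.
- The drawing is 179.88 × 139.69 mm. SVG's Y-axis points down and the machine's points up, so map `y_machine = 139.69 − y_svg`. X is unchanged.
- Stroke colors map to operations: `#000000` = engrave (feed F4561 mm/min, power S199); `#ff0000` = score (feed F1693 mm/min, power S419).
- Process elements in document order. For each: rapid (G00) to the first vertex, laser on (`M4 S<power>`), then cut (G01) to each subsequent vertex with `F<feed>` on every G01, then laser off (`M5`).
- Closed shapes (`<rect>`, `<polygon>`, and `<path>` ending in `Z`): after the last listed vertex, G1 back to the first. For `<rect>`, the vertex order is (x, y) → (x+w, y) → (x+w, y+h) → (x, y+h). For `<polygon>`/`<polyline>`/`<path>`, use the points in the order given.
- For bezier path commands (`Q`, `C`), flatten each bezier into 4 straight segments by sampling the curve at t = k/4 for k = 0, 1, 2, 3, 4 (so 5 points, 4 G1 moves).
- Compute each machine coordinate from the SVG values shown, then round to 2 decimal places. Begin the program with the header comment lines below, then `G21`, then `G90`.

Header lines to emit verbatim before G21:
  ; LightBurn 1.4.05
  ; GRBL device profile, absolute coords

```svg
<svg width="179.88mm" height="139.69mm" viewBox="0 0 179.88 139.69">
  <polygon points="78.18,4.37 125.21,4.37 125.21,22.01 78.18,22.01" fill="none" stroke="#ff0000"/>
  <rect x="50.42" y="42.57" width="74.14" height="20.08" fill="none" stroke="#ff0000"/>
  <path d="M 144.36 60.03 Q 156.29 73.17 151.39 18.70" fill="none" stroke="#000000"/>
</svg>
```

; LightBurn 1.4.05
; GRBL device profile, absolute coords
G21
G90
G00 X78.18 Y135.32
M4 S419
G01 X125.21 Y135.32 F1693
G01 X125.21 Y117.68 F1693
G01 X78.18 Y117.68 F1693
G01 X78.18 Y135.32 F1693
M5
G00 X50.42 Y97.12
M4 S419
G01 X124.56 Y97.12 F1693
G01 X124.56 Y77.04 F1693
G01 X50.42 Y77.04 F1693
G01 X50.42 Y97.12 F1693
M5
G00 X144.36 Y79.66
M4 S199
G01 X149.27 Y77.32 F4561
G01 X152.08 Y83.42 F4561
G01 X152.79 Y97.98 F4561
G01 X151.39 Y120.99 F4561
M5

1 u = 1 mm; y_m = 139.69 − y.

[1] `<polygon>` rectangle, #ff0000→score S419 F1693: (78.18,135.32) → (125.21,135.32) → (125.21,117.68) → (78.18,117.68) → (78.18,135.32) (closed)

[2] `<rect>` rectangle, #ff0000→score S419 F1693: (50.42,97.12) → (124.56,97.12) → (124.56,77.04) → (50.42,77.04) → (50.42,97.12) (closed)

[3] `<path>` quadratic bezier, #000000→engrave S199 F4561: (144.36,79.66) → (149.27,77.32) → (152.08,83.42) → (152.79,97.98) → (151.39,120.99)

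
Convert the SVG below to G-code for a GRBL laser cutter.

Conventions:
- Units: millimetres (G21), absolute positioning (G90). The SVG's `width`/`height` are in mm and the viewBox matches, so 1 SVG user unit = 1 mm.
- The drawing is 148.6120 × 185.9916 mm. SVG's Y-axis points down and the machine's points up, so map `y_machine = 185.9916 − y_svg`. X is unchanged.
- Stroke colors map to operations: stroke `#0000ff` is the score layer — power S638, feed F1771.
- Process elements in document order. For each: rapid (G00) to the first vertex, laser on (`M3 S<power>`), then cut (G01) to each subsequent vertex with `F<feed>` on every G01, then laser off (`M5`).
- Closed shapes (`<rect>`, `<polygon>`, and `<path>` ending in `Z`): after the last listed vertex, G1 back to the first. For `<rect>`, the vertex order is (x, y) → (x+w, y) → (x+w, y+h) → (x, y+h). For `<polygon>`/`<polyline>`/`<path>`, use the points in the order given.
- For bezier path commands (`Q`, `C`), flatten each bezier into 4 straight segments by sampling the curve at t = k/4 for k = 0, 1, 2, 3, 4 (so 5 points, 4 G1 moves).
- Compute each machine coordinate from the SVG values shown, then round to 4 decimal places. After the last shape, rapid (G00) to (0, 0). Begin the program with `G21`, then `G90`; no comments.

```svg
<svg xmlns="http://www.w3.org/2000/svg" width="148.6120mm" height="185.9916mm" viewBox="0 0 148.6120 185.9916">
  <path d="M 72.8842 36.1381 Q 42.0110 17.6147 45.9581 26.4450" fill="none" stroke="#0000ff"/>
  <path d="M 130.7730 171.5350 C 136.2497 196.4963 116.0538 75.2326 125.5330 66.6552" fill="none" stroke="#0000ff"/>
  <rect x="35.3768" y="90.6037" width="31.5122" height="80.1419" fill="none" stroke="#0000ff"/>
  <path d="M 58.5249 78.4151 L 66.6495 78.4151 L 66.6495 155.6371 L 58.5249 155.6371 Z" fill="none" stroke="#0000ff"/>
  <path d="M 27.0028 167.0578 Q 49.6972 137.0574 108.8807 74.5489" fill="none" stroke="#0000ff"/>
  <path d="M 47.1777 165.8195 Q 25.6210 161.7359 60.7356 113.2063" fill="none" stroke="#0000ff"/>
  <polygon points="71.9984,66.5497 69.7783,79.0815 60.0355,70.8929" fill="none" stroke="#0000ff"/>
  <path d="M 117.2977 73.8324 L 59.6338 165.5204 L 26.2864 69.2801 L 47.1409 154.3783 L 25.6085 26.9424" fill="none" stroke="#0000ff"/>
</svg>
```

G21
G90
G00 X72.8842 Y149.8535
M3 S638
G01 X59.6239 Y157.4056 F1771
G01 X50.7161 Y161.5385 F1771
G01 X46.1608 Y162.2521 F1771
G01 X45.9581 Y159.5466 F1771
M5
G00 X130.7730 Y14.4566
M3 S638
G01 X130.9317 Y19.1073 F1771
G01 X126.6521 Y54.3195 F1771
G01 X123.1229 Y95.8202 F1771
G01 X125.5330 Y119.3364 F1771
M5
G00 X35.3768 Y95.3879
M3 S638
G01 X66.8890 Y95.3879 F1771
G01 X66.8890 Y15.2460 F1771
G01 X35.3768 Y15.2460 F1771
G01 X35.3768 Y95.3879 F1771
M5
G00 X58.5249 Y107.5765
M3 S638
G01 X66.6495 Y107.5765 F1771
G01 X66.6495 Y30.3545 F1771
G01 X58.5249 Y30.3545 F1771
G01 X58.5249 Y107.5765 F1771
M5
G00 X27.0028 Y18.9338
M3 S638
G01 X40.6306 Y35.9658 F1771
G01 X58.8195 Y57.0612 F1771
G01 X81.5695 Y82.2202 F1771
G01 X108.8807 Y111.4427 F1771
M5
G00 X47.1777 Y20.1721
M3 S638
G01 X39.9413 Y24.9918 F1771
G01 X39.7888 Y35.3672 F1771
G01 X46.7203 Y51.2984 F1771
G01 X60.7356 Y72.7853 F1771
M5
G00 X71.9984 Y119.4419
M3 S638
G01 X69.7783 Y106.9101 F1771
G01 X60.0355 Y115.0987 F1771
G01 X71.9984 Y119.4419 F1771
M5
G00 X117.2977 Y112.1592
M3 S638
G01 X59.6338 Y20.4712 F1771
G01 X26.2864 Y116.7115 F1771
G01 X47.1409 Y31.6133 F1771
G01 X25.6085 Y159.0492 F1771
M5
G00 X0.0000 Y0.0000

viewBox `0 0 148.6120 185.9916` with mm width/height → 1 unit = 1 mm. Flip: y_m = 185.9916 − y_svg.

**Shape 1** — `<path>` quadratic bezier, stroke `#0000ff` → score (S638, F1771). Control points (SVG): P0=(72.8842,36.1381), P1=(42.0110,17.6147), P2=(45.9581,26.4450); sampled at t=k/4. Machine vertices: (72.8842,149.8535) → (59.6239,157.4056) → (50.7161,161.5385) → (46.1608,162.2521) → (45.9581,159.5466). Open path.

**Shape 2** — `<path>` cubic bezier, stroke `#0000ff` → score (S638, F1771). Control points (SVG): P0=(130.7730,171.5350), P1=(136.2497,196.4963), P2=(116.0538,75.2326), P3=(125.5330,66.6552); sampled at t=k/4. Machine vertices: (130.7730,14.4566) → (130.9317,19.1073) → (126.6521,54.3195) → (123.1229,95.8202) → (125.5330,119.3364). Open path.

**Shape 3** — `<rect>` rectangle, stroke `#0000ff` → score (S638, F1771). Machine vertices: (35.3768,95.3879) → (66.8890,95.3879) → (66.8890,15.2460) → (35.3768,15.2460) → (35.3768,95.3879). Closed: final G1 returns to the first vertex.

**Shape 4** — `<path>` rectangle, stroke `#0000ff` → score (S638, F1771). Machine vertices: (58.5249,107.5765) → (66.6495,107.5765) → (66.6495,30.3545) → (58.5249,30.3545) → (58.5249,107.5765). Closed: final G1 returns to the first vertex.

**Shape 5** — `<path>` quadratic bezier, stroke `#0000ff` → score (S638, F1771). Control points (SVG): P0=(27.0028,167.0578), P1=(49.6972,137.0574), P2=(108.8807,74.5489); sampled at t=k/4. Machine vertices: (27.0028,18.9338) → (40.6306,35.9658) → (58.8195,57.0612) → (81.5695,82.2202) → (108.8807,111.4427). Open path.

**Shape 6** — `<path>` quadratic bezier, stroke `#0000ff` → score (S638, F1771). Control points (SVG): P0=(47.1777,165.8195), P1=(25.6210,161.7359), P2=(60.7356,113.2063); sampled at t=k/4. Machine vertices: (47.1777,20.1721) → (39.9413,24.9918) → (39.7888,35.3672) → (46.7203,51.2984) → (60.7356,72.7853). Open path.

**Shape 7** — `<polygon>` regular polygon, stroke `#0000ff` → score (S638, F1771). Machine vertices: (71.9984,119.4419) → (69.7783,106.9101) → (60.0355,115.0987) → (71.9984,119.4419). Closed: final G1 returns to the first vertex.

**Shape 8** — `<path>` open polyline, stroke `#0000ff` → score (S638, F1771). Machine vertices: (117.2977,112.1592) → (59.6338,20.4712) → (26.2864,116.7115) → (47.1409,31.6133) → (25.6085,159.0492). Open path.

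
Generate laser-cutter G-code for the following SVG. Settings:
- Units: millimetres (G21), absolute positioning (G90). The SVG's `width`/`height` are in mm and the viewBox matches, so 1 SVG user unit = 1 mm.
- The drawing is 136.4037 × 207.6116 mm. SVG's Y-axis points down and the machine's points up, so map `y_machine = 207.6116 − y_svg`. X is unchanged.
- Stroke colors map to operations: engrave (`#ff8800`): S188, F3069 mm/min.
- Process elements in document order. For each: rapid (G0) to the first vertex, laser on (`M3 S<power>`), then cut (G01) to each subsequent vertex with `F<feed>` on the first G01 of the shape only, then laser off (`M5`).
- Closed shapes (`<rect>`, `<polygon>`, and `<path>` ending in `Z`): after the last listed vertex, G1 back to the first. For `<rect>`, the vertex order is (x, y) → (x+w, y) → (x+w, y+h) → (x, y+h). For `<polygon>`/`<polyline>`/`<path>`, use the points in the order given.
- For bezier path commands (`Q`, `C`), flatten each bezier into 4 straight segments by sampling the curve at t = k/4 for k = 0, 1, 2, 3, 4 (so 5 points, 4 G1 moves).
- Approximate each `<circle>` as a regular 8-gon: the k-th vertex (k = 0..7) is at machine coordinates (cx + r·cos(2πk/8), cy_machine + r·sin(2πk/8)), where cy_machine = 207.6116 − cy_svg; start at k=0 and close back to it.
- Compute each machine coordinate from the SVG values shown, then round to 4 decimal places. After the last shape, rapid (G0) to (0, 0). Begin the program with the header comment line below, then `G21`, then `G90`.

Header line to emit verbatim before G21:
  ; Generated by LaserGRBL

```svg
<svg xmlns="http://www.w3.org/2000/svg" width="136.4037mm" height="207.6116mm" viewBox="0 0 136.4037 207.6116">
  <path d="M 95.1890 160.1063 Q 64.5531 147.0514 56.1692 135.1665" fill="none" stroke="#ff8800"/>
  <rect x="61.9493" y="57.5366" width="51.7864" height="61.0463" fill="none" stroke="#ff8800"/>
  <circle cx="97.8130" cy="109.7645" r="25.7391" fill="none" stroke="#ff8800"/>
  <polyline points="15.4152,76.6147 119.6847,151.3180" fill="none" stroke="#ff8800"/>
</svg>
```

1 u = 1 mm; y_m = 207.6116 − y.

[1] `<path>` quadratic bezier, #ff8800→engrave S188 F3069: (95.1890,47.5053) → (81.2618,53.9596) → (70.1161,60.2677) → (61.7519,66.4295) → (56.1692,72.4451)

[2] `<rect>` rectangle, #ff8800→engrave S188 F3069: (61.9493,150.0750) → (113.7357,150.0750) → (113.7357,89.0287) → (61.9493,89.0287) → (61.9493,150.0750) (closed)

[3] `<circle>` circle, #ff8800→engrave S188 F3069: (123.5521,97.8471) → (116.0133,116.0474) → (97.8130,123.5862) → (79.6127,116.0474) → (72.0739,97.8471) → (79.6127,79.6468) → (97.8130,72.1080) → (116.0133,79.6468) → (123.5521,97.8471) (closed)

[4] `<polyline>` line segment, #ff8800→engrave S188 F3069: (15.4152,130.9969) → (119.6847,56.2936)

; Generated by LaserGRBL
G21
G90
G0 X95.1890 Y47.5053
M3 S188
G01 X81.2618 Y53.9596 F3069
G01 X70.1161 Y60.2677
G01 X61.7519 Y66.4295
G01 X56.1692 Y72.4451
M5
G0 X61.9493 Y150.0750
M3 S188
G01 X113.7357 Y150.0750 F3069
G01 X113.7357 Y89.0287
G01 X61.9493 Y89.0287
G01 X61.9493 Y150.0750
M5
G0 X123.5521 Y97.8471
M3 S188
G01 X116.0133 Y116.0474 F3069
G01 X97.8130 Y123.5862
G01 X79.6127 Y116.0474
G01 X72.0739 Y97.8471
G01 X79.6127 Y79.6468
G01 X97.8130 Y72.1080
G01 X116.0133 Y79.6468
G01 X123.5521 Y97.8471
M5
G0 X15.4152 Y130.9969
M3 S188
G01 X119.6847 Y56.2936 F3069
M5
G0 X0.0000 Y0.0000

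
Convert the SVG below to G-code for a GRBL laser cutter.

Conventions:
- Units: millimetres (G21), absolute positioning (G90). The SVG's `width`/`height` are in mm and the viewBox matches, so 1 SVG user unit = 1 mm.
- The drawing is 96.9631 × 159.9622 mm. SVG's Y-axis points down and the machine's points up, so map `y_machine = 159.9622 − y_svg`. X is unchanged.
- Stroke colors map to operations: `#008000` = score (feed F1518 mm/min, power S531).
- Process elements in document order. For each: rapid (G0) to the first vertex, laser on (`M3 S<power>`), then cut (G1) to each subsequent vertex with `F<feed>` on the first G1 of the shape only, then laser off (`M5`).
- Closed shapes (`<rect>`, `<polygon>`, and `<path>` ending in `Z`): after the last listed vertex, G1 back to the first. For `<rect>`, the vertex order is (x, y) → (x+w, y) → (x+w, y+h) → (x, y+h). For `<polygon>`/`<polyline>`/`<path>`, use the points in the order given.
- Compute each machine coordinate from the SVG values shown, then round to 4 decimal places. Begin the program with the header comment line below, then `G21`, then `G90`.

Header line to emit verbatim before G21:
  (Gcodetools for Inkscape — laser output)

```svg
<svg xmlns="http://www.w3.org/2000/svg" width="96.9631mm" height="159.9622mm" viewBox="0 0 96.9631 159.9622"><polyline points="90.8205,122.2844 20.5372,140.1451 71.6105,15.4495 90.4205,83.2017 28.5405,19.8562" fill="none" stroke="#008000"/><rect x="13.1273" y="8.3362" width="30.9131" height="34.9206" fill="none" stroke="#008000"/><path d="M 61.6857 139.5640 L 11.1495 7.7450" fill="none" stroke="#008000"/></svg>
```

Since the viewBox matches the mm dimensions, user units are millimetres directly. The only transform is the Y-flip y_m = 159.9622 − y_svg.

Shape 1 is a open polyline drawn with `<polyline>`. Its stroke #008000 means score at S531, F1518. After flipping Y the toolpath is (90.8205,37.6778) → (20.5372,19.8171) → (71.6105,144.5127) → (90.4205,76.7605) → (28.5405,140.1060).

Shape 2 is a rectangle drawn with `<rect>`. Its stroke #008000 means score at S531, F1518. After flipping Y the toolpath is (13.1273,151.6260) → (44.0404,151.6260) → (44.0404,116.7054) → (13.1273,116.7054) → (13.1273,151.6260), returning to the start.

Shape 3 is a line segment drawn with `<path>`. Its stroke #008000 means score at S531, F1518. After flipping Y the toolpath is (61.6857,20.3982) → (11.1495,152.2172).

(Gcodetools for Inkscape — laser output)
G21
G90
G0 X90.8205 Y37.6778
M3 S531
G1 X20.5372 Y19.8171 F1518
G1 X71.6105 Y144.5127
G1 X90.4205 Y76.7605
G1 X28.5405 Y140.1060
M5
G0 X13.1273 Y151.6260
M3 S531
G1 X44.0404 Y151.6260 F1518
G1 X44.0404 Y116.7054
G1 X13.1273 Y116.7054
G1 X13.1273 Y151.6260
M5
G0 X61.6857 Y20.3982
M3 S531
G1 X11.1495 Y152.2172 F1518
M5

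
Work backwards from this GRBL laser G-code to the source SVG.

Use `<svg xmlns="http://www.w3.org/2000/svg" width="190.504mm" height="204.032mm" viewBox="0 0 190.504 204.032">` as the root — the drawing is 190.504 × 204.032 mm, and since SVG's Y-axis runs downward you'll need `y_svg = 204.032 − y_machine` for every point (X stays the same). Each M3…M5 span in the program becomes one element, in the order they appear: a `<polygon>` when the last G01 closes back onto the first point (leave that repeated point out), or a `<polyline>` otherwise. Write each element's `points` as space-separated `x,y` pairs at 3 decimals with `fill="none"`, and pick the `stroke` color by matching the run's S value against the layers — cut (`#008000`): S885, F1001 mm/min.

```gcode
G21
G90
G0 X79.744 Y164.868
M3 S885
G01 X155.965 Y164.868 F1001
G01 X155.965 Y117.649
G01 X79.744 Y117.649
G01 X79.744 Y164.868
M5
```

Machine Y-up, SVG Y-down with viewBox height 204.032, so y_svg = 204.032 − y_machine; X carries over. Every run uses S885, so all elements get stroke `#008000` (cut).

Run 1: The run returns to its start, so emit a `<polygon>` with points (Y-flipped): 79.744,39.164 155.965,39.164 155.965,86.383 79.744,86.383.

<svg xmlns="http://www.w3.org/2000/svg" width="190.504mm" height="204.032mm" viewBox="0 0 190.504 204.032">
  <polygon points="79.744,39.164 155.965,39.164 155.965,86.383 79.744,86.383" fill="none" stroke="#008000"/>
</svg>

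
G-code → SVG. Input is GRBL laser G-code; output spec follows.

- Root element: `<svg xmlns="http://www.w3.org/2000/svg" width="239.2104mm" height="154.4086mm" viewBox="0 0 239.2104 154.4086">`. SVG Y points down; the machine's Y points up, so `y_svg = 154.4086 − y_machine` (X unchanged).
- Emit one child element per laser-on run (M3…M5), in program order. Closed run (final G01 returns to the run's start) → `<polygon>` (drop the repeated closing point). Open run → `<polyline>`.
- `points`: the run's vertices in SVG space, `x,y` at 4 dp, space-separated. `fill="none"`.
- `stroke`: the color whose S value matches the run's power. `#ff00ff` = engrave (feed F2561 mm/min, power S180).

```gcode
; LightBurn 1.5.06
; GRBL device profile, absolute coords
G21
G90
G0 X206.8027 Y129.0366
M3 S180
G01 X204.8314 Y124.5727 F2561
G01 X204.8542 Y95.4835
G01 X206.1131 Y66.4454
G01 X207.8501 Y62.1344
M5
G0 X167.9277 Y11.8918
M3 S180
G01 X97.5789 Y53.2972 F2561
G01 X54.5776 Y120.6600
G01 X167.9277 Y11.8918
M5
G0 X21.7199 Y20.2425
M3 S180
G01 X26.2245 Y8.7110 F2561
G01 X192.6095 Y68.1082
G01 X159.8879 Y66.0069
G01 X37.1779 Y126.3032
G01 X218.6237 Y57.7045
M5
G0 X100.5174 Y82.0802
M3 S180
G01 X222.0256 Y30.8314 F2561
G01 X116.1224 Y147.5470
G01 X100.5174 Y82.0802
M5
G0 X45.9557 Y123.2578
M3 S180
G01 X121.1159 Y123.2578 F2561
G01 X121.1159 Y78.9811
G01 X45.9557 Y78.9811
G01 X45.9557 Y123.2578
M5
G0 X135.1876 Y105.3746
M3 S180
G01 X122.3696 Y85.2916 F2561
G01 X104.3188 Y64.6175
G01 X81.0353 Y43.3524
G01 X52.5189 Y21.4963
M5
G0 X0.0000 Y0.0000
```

y_svg = 154.4086 − y_m. Every run uses S180, so all elements get stroke `#ff00ff` (engrave).

[1] open run; points: 206.8027,25.3720 204.8314,29.8359 204.8542,58.9251 206.1131,87.9632 207.8501,92.2742

[2] closed run; points: 167.9277,142.5168 97.5789,101.1114 54.5776,33.7486

[3] open run; points: 21.7199,134.1661 26.2245,145.6976 192.6095,86.3004 159.8879,88.4017 37.1779,28.1054 218.6237,96.7041

[4] closed run; points: 100.5174,72.3284 222.0256,123.5772 116.1224,6.8616

[5] closed run; points: 45.9557,31.1508 121.1159,31.1508 121.1159,75.4275 45.9557,75.4275

[6] open run; points: 135.1876,49.0340 122.3696,69.1170 104.3188,89.7911 81.0353,111.0562 52.5189,132.9123

<svg xmlns="http://www.w3.org/2000/svg" width="239.2104mm" height="154.4086mm" viewBox="0 0 239.2104 154.4086">
  <polyline points="206.8027,25.3720 204.8314,29.8359 204.8542,58.9251 206.1131,87.9632 207.8501,92.2742" fill="none" stroke="#ff00ff"/>
  <polygon points="167.9277,142.5168 97.5789,101.1114 54.5776,33.7486" fill="none" stroke="#ff00ff"/>
  <polyline points="21.7199,134.1661 26.2245,145.6976 192.6095,86.3004 159.8879,88.4017 37.1779,28.1054 218.6237,96.7041" fill="none" stroke="#ff00ff"/>
  <polygon points="100.5174,72.3284 222.0256,123.5772 116.1224,6.8616" fill="none" stroke="#ff00ff"/>
  <polygon points="45.9557,31.1508 121.1159,31.1508 121.1159,75.4275 45.9557,75.4275" fill="none" stroke="#ff00ff"/>
  <polyline points="135.1876,49.0340 122.3696,69.1170 104.3188,89.7911 81.0353,111.0562 52.5189,132.9123" fill="none" stroke="#ff00ff"/>
</svg>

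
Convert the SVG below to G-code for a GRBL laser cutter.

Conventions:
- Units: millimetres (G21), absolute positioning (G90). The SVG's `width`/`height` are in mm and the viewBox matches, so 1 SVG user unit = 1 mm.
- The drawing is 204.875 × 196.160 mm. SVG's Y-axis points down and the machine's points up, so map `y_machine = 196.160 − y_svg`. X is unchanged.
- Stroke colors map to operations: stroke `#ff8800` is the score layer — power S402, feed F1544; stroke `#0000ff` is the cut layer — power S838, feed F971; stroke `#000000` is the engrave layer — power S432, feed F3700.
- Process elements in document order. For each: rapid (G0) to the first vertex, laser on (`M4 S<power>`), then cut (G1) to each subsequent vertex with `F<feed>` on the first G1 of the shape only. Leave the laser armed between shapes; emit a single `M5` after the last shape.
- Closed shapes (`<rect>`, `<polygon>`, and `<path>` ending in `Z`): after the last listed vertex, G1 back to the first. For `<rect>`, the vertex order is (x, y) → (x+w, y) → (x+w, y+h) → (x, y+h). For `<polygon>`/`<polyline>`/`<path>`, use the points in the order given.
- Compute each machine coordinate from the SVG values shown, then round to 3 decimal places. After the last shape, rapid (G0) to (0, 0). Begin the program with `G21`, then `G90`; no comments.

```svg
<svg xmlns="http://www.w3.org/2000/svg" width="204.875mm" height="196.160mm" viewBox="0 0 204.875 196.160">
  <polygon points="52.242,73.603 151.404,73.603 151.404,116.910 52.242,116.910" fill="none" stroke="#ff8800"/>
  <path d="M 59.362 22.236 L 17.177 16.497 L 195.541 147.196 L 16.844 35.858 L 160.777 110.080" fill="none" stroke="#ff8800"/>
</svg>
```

G21
G90
G0 X52.242 Y122.557
M4 S402
G1 X151.404 Y122.557 F1544
G1 X151.404 Y79.250
G1 X52.242 Y79.250
G1 X52.242 Y122.557
G0 X59.362 Y173.924
M4 S402
G1 X17.177 Y179.663 F1544
G1 X195.541 Y48.964
G1 X16.844 Y160.302
G1 X160.777 Y86.080
M5
G0 X0.000 Y0.000

viewBox `0 0 204.875 196.160` with mm width/height → 1 unit = 1 mm. Flip: y_m = 196.160 − y_svg.

**Shape 1** — `<polygon>` rectangle, stroke `#ff8800` → score (S402, F1544). Machine vertices: (52.242,122.557) → (151.404,122.557) → (151.404,79.250) → (52.242,79.250) → (52.242,122.557). Closed: final G1 returns to the first vertex.

**Shape 2** — `<path>` open polyline, stroke `#ff8800` → score (S402, F1544). Machine vertices: (59.362,173.924) → (17.177,179.663) → (195.541,48.964) → (16.844,160.302) → (160.777,86.080). Open path.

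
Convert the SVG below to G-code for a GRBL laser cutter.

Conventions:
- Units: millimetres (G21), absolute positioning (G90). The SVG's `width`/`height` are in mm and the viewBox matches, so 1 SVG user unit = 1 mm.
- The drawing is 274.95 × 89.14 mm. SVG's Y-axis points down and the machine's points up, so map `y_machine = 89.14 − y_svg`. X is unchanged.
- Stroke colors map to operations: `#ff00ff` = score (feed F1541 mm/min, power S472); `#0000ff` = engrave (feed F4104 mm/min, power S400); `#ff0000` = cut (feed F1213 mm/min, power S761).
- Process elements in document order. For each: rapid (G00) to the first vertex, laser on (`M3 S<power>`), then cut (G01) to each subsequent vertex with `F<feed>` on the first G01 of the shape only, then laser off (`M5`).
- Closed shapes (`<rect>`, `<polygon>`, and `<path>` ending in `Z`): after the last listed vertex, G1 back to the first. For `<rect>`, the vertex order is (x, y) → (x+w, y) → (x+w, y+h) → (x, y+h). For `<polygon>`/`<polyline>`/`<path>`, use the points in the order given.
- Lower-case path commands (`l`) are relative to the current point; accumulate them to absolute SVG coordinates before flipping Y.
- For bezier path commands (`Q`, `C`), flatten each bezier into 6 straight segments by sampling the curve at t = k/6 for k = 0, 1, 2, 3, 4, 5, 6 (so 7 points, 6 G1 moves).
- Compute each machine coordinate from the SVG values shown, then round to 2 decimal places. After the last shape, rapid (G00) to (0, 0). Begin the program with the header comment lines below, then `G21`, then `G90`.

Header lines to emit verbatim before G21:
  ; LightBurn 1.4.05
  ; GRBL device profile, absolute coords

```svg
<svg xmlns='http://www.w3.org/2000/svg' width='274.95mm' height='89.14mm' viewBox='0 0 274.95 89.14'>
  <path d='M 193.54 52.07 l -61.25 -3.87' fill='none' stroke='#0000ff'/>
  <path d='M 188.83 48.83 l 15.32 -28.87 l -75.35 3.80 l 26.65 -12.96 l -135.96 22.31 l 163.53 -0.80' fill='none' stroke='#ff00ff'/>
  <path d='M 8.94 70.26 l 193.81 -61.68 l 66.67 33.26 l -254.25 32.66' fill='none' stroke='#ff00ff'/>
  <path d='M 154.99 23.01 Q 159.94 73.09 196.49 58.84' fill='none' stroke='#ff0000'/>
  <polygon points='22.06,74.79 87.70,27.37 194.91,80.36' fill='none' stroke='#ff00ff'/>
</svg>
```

Since the viewBox matches the mm dimensions, user units are millimetres directly. The only transform is the Y-flip y_m = 89.14 − y_svg.

Shape 1 is a line segment drawn with `<path>`. Its stroke #0000ff means engrave at S400, F4104. After flipping Y the toolpath is (193.54,37.07) → (132.29,40.94).

Shape 2 is a open polyline drawn with `<path>`. Its stroke #ff00ff means score at S472, F1541. After flipping Y the toolpath is (188.83,40.31) → (204.15,69.18) → (128.80,65.38) → (155.45,78.34) → (19.49,56.03) → (183.02,56.83).

Shape 3 is a open polyline drawn with `<path>`. Its stroke #ff00ff means score at S472, F1541. After flipping Y the toolpath is (8.94,18.88) → (202.75,80.56) → (269.42,47.30) → (15.17,14.64).

Shape 4 is a quadratic bezier drawn with `<path>`. Its stroke #ff0000 means cut at S761, F1213. After flipping Y the toolpath is (154.99,66.13) → (157.52,51.22) → (161.80,39.89) → (167.84,32.13) → (175.63,27.95) → (185.18,27.34) → (196.49,30.30).

Shape 5 is a closed polygon drawn with `<polygon>`. Its stroke #ff00ff means score at S472, F1541. After flipping Y the toolpath is (22.06,14.35) → (87.70,61.77) → (194.91,8.78) → (22.06,14.35), returning to the start.

; LightBurn 1.4.05
; GRBL device profile, absolute coords
G21
G90
G00 X193.54 Y37.07
M3 S400
G01 X132.29 Y40.94 F4104
M5
G00 X188.83 Y40.31
M3 S472
G01 X204.15 Y69.18 F1541
G01 X128.80 Y65.38
G01 X155.45 Y78.34
G01 X19.49 Y56.03
G01 X183.02 Y56.83
M5
G00 X8.94 Y18.88
M3 S472
G01 X202.75 Y80.56 F1541
G01 X269.42 Y47.30
G01 X15.17 Y14.64
M5
G00 X154.99 Y66.13
M3 S761
G01 X157.52 Y51.22 F1213
G01 X161.80 Y39.89
G01 X167.84 Y32.13
G01 X175.63 Y27.95
G01 X185.18 Y27.34
G01 X196.49 Y30.30
M5
G00 X22.06 Y14.35
M3 S472
G01 X87.70 Y61.77 F1541
G01 X194.91 Y8.78
G01 X22.06 Y14.35
M5
G00 X0.00 Y0.00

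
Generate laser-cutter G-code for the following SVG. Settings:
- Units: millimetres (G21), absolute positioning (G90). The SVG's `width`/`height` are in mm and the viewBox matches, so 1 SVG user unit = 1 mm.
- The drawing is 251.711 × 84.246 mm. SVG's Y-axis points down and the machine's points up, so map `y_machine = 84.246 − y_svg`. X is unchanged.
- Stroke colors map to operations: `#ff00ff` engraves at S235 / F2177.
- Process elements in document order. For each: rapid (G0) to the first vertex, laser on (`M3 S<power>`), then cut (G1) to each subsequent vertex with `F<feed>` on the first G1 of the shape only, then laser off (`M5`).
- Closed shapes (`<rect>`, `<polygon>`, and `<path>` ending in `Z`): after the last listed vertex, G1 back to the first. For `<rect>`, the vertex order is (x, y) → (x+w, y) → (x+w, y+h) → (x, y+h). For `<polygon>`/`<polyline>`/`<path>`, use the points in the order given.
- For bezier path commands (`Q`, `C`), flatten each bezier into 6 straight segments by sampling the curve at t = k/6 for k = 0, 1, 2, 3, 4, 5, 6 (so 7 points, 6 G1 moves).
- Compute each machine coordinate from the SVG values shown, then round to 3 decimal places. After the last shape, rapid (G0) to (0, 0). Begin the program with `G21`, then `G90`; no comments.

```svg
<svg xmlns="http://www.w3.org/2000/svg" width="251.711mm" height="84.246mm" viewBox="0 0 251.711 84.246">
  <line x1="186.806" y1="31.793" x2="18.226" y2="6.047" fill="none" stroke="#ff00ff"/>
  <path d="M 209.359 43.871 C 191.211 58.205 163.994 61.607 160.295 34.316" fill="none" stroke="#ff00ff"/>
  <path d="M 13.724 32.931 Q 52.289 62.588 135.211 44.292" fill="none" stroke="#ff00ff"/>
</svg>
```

viewBox `0 0 251.711 84.246` with mm width/height → 1 unit = 1 mm. Flip: y_m = 84.246 − y_svg.

**Shape 1** — `<line>` line segment, stroke `#ff00ff` → engrave (S235, F2177). Machine vertices: (186.806,52.453) → (18.226,78.199). Open path.

**Shape 2** — `<path>` cubic bezier, stroke `#ff00ff` → engrave (S235, F2177). Control points (SVG): P0=(209.359,43.871), P1=(191.211,58.205), P2=(163.994,61.607), P3=(160.295,34.316); sampled at t=k/6. Machine vertices: (209.359,40.375) → (199.680,34.210) → (189.395,30.417) → (179.409,29.543) → (170.626,32.138) → (163.953,38.751) → (160.295,49.930). Open path.

**Shape 3** — `<path>` quadratic bezier, stroke `#ff00ff` → engrave (S235, F2177). Control points (SVG): P0=(13.724,32.931), P1=(52.289,62.588), P2=(135.211,44.292); sampled at t=k/6. Machine vertices: (13.724,51.315) → (27.811,42.761) → (44.363,36.872) → (63.378,33.646) → (84.858,33.085) → (108.802,35.187) → (135.211,39.954). Open path.

G21
G90
G0 X186.806 Y52.453
M3 S235
G1 X18.226 Y78.199 F2177
M5
G0 X209.359 Y40.375
M3 S235
G1 X199.680 Y34.210 F2177
G1 X189.395 Y30.417
G1 X179.409 Y29.543
G1 X170.626 Y32.138
G1 X163.953 Y38.751
G1 X160.295 Y49.930
M5
G0 X13.724 Y51.315
M3 S235
G1 X27.811 Y42.761 F2177
G1 X44.363 Y36.872
G1 X63.378 Y33.646
G1 X84.858 Y33.085
G1 X108.802 Y35.187
G1 X135.211 Y39.954
M5
G0 X0.000 Y0.000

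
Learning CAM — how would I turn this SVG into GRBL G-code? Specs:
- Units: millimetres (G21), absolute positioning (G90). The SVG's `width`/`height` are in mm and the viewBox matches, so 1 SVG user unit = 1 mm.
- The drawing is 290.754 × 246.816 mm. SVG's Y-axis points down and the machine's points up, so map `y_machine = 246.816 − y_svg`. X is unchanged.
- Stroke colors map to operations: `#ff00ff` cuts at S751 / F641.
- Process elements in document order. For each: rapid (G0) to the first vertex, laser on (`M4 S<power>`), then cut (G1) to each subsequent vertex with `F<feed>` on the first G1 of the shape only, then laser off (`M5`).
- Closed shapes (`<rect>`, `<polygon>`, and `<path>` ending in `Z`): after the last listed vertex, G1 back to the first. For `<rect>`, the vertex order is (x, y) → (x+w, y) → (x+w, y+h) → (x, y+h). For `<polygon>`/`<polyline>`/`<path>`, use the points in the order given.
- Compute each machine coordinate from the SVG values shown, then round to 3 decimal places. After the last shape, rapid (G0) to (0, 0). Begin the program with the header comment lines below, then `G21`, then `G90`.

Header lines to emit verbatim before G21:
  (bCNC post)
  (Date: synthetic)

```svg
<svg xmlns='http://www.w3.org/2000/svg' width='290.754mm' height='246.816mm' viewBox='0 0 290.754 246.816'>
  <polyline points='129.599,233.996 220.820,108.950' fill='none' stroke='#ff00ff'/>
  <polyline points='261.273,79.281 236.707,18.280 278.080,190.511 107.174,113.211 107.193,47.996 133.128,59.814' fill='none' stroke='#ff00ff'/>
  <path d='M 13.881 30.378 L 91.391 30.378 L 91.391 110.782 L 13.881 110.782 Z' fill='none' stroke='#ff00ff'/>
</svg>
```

(bCNC post)
(Date: synthetic)
G21
G90
G0 X129.599 Y12.820
M4 S751
G1 X220.820 Y137.866 F641
M5
G0 X261.273 Y167.535
M4 S751
G1 X236.707 Y228.536 F641
G1 X278.080 Y56.305
G1 X107.174 Y133.605
G1 X107.193 Y198.820
G1 X133.128 Y187.002
M5
G0 X13.881 Y216.438
M4 S751
G1 X91.391 Y216.438 F641
G1 X91.391 Y136.034
G1 X13.881 Y136.034
G1 X13.881 Y216.438
M5
G0 X0.000 Y0.000

1 u = 1 mm; y_m = 246.816 − y.

[1] `<polyline>` line segment, #ff00ff→cut S751 F641: (129.599,12.820) → (220.820,137.866)

[2] `<polyline>` open polyline, #ff00ff→cut S751 F641: (261.273,167.535) → (236.707,228.536) → (278.080,56.305) → (107.174,133.605) → (107.193,198.820) → (133.128,187.002)

[3] `<path>` rectangle, #ff00ff→cut S751 F641: (13.881,216.438) → (91.391,216.438) → (91.391,136.034) → (13.881,136.034) → (13.881,216.438) (closed)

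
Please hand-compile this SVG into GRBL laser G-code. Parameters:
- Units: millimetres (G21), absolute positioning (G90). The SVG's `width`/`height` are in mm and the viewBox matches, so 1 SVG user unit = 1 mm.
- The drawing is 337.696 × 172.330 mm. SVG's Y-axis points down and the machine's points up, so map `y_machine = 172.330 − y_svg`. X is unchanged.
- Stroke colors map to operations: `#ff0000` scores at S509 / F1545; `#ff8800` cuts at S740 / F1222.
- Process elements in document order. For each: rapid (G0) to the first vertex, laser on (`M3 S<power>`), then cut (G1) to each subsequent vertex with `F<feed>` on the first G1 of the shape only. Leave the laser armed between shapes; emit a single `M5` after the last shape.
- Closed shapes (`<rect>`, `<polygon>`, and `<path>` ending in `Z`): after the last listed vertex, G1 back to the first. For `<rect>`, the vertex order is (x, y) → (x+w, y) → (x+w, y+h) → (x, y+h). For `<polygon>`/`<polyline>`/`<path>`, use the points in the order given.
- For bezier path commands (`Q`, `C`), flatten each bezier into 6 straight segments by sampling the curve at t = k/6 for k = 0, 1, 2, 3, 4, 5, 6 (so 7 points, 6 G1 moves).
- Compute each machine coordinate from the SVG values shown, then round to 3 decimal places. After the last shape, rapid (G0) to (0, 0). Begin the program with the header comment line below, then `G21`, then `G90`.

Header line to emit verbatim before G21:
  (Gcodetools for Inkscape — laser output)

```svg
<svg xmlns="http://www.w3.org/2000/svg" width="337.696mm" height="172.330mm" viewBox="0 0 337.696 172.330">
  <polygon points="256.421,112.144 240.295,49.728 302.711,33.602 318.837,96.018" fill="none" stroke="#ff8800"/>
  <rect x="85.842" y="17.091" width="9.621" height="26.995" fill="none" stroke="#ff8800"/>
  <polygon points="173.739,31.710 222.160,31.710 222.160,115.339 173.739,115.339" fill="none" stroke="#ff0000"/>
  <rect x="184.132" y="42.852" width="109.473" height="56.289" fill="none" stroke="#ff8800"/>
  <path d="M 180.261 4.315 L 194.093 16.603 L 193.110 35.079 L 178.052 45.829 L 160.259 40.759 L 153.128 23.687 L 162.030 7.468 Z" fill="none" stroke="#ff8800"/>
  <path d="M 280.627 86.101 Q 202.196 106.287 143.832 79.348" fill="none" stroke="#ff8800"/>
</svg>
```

(Gcodetools for Inkscape — laser output)
G21
G90
G0 X256.421 Y60.186
M3 S740
G1 X240.295 Y122.602 F1222
G1 X302.711 Y138.728
G1 X318.837 Y76.312
G1 X256.421 Y60.186
G0 X85.842 Y155.239
M3 S740
G1 X95.463 Y155.239 F1222
G1 X95.463 Y128.244
G1 X85.842 Y128.244
G1 X85.842 Y155.239
G0 X173.739 Y140.620
M3 S509
G1 X222.160 Y140.620 F1545
G1 X222.160 Y56.991
G1 X173.739 Y56.991
G1 X173.739 Y140.620
G0 X184.132 Y129.478
M3 S740
G1 X293.605 Y129.478 F1222
G1 X293.605 Y73.189
G1 X184.132 Y73.189
G1 X184.132 Y129.478
G0 X180.261 Y168.015
M3 S740
G1 X194.093 Y155.727 F1222
G1 X193.110 Y137.251
G1 X178.052 Y126.501
G1 X160.259 Y131.571
G1 X153.128 Y148.643
G1 X162.030 Y164.862
G1 X180.261 Y168.015
G0 X280.627 Y86.229
M3 S740
G1 X255.041 Y80.809 F1222
G1 X230.569 Y78.008
G1 X207.213 Y77.824
G1 X184.971 Y80.259
G1 X163.844 Y85.311
G1 X143.832 Y92.982
M5
G0 X0.000 Y0.000

1 u = 1 mm; y_m = 172.330 − y.

[1] `<polygon>` regular polygon, #ff8800→cut S740 F1222: (256.421,60.186) → (240.295,122.602) → (302.711,138.728) → (318.837,76.312) → (256.421,60.186) (closed)

[2] `<rect>` rectangle, #ff8800→cut S740 F1222: (85.842,155.239) → (95.463,155.239) → (95.463,128.244) → (85.842,128.244) → (85.842,155.239) (closed)

[3] `<polygon>` rectangle, #ff0000→score S509 F1545: (173.739,140.620) → (222.160,140.620) → (222.160,56.991) → (173.739,56.991) → (173.739,140.620) (closed)

[4] `<rect>` rectangle, #ff8800→cut S740 F1222: (184.132,129.478) → (293.605,129.478) → (293.605,73.189) → (184.132,73.189) → (184.132,129.478) (closed)

[5] `<path>` regular polygon, #ff8800→cut S740 F1222: (180.261,168.015) → (194.093,155.727) → (193.110,137.251) → (178.052,126.501) → (160.259,131.571) → (153.128,148.643) → (162.030,164.862) → (180.261,168.015) (closed)

[6] `<path>` quadratic bezier, #ff8800→cut S740 F1222: (280.627,86.229) → (255.041,80.809) → (230.569,78.008) → (207.213,77.824) → (184.971,80.259) → (163.844,85.311) → (143.832,92.982)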